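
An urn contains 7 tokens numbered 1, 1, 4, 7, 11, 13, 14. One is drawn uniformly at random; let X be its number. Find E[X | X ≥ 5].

45/4

P(X ≥ 5) = 4/7.
Σ over the event: 7·1/7 + 11·1/7 + 13·1/7 + 14·1/7 = 45/7.
E[X | X ≥ 5] = (45/7) / (4/7) = 45/4.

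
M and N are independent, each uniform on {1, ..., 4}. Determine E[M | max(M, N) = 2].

Outcomes with max(M, N) = 2: (1,2), (2,1), (2,2), each with probability 1/16.
E[M | max(M, N) = 2] = (1 + 2 + 2) / 3 = 5/3.

5/3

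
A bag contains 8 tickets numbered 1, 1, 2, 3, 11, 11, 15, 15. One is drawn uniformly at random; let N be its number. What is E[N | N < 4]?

P(N < 4) = 1/2.
Σ over the event: 1·1/4 + 2·1/8 + 3·1/8 = 7/8.
E[N | N < 4] = (7/8) / (1/2) = 7/4.

7/4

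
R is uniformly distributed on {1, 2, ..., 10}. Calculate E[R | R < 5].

5/2

Given R < 5, R is equally likely to be any of {1, 2, 3, 4}.
E[R | R < 5] = (1 + 2 + 3 + 4) / 4 = 5/2.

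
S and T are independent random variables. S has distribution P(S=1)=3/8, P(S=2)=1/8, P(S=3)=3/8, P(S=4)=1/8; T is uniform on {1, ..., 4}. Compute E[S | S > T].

16/5

P(S > T) = 5/16.
Summing S·P(x,y) over outcomes with S > T gives 1.
E[S | S > T] = (1) / (5/16) = 16/5.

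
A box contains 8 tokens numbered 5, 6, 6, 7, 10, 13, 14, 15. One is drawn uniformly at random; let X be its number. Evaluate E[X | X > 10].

14

P(X > 10) = 3/8.
Σ over the event: 13·1/8 + 14·1/8 + 15·1/8 = 21/4.
E[X | X > 10] = (21/4) / (3/8) = 14.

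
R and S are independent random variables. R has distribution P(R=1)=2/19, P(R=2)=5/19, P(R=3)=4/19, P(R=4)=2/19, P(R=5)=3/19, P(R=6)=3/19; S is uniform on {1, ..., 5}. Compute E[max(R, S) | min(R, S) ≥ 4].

21/4

P(min(R, S) ≥ 4) = 16/95.
Summing max(R,S)·P(x,y) over outcomes with min(R, S) ≥ 4 gives 84/95.
E[max(R, S) | min(R, S) ≥ 4] = (84/95) / (16/95) = 21/4.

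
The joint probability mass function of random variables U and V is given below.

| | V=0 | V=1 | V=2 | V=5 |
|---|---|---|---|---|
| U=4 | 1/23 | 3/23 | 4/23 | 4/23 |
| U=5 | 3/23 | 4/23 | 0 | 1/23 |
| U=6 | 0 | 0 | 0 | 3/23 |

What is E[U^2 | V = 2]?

P(V = 2) = 4/23.
Σ U^2·P over the event = 16·(4/23) = 64/23.
E[U^2 | V = 2] = (64/23) / (4/23) = 16.

16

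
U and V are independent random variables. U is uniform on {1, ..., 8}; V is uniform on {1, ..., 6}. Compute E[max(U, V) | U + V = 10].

32/5

Outcomes with U + V = 10: (4,6), (5,5), (6,4), (7,3), (8,2), each with probability 1/48.
E[max(U, V) | U + V = 10] = (6 + 5 + 6 + 7 + 8) / 5 = 32/5.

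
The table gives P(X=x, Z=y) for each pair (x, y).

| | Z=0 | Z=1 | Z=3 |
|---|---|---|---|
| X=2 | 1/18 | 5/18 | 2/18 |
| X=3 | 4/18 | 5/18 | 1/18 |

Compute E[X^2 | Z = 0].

8

P(Z = 0) = 5/18.
Σ X^2·P over the event = 4·(1/18) + 9·(4/18) = 20/9.
E[X^2 | Z = 0] = (20/9) / (5/18) = 8.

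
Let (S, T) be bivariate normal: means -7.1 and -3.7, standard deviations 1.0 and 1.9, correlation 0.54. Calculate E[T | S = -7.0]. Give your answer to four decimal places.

-3.5974

E[T | S=x] = μ_T + ρ(σ_T/σ_S)(x − μ_S) for jointly normal variables.
E[T | S=-7.0] = -3.7 + (0.54)·(1.9/1.0)·(-7.0 − (-7.1)) = -3.7 + (1.026)·(0.1) = -3.5974.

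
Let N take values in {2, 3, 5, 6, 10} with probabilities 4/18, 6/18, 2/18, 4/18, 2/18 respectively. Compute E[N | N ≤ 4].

P(N ≤ 4) = 5/9.
Σ over the event: 2·2/9 + 3·1/3 = 13/9.
E[N | N ≤ 4] = (13/9) / (5/9) = 13/5.

13/5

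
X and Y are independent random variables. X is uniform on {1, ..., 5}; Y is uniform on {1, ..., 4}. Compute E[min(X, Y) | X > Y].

2

Outcomes with X > Y: (2,1), (3,1), (3,2), (4,1), (4,2), (4,3), (5,1), (5,2), (5,3), (5,4), each with probability 1/20.
E[min(X, Y) | X > Y] = (1 + 1 + 2 + 1 + 2 + 3 + 1 + 2 + 3 + 4) / 10 = 2.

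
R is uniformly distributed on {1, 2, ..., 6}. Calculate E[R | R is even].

4

Given R is even, R is equally likely to be any of {2, 4, 6}.
E[R | R is even] = (2 + 4 + 6) / 3 = 4.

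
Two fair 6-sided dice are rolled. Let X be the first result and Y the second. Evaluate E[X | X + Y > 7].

P(X + Y > 7) = 5/12.
Summing X·P(x,y) over outcomes with X + Y > 7 gives 35/18.
E[X | X + Y > 7] = (35/18) / (5/12) = 14/3.

14/3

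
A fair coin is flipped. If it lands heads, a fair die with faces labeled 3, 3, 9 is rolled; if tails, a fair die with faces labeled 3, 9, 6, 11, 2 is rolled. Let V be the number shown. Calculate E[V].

E[V | heads] = (3+3+9)/3 = 5.
E[V | tails] = (3+9+6+11+2)/5 = 31/5.
By the law of total expectation,
E[V] = (1/2)·(5) + (1/2)·(31/5) = 28/5.

28/5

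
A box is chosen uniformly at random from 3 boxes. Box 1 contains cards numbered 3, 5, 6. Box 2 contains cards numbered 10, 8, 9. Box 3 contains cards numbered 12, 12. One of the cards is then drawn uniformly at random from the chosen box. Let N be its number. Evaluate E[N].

77/9

E[N | box 1] = (3+5+6)/3 = 14/3.
E[N | box 2] = (10+8+9)/3 = 9.
E[N | box 3] = (12+12)/2 = 12.
By the law of total expectation,
E[N] = (1/3)·(14/3) + (1/3)·(9) + (1/3)·(12) = 77/9.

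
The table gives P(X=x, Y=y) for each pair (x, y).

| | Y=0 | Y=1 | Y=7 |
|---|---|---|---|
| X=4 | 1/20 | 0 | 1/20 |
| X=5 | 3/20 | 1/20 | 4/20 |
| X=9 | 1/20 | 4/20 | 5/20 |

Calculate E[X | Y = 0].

P(Y = 0) = 1/4.
Summing X·P(X=x,Y=y) over the conditioning event gives 7/5.
E[X | Y = 0] = (7/5) / (1/4) = 28/5.

28/5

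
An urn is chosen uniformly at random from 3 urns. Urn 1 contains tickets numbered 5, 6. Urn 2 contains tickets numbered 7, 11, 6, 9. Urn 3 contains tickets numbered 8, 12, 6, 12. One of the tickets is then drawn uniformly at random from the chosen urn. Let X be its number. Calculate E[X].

E[X | urn 1] = (5+6)/2 = 11/2.
E[X | urn 2] = (7+11+6+9)/4 = 33/4.
E[X | urn 3] = (8+12+6+12)/4 = 19/2.
E[X] = (1/3)·(11/2) + (1/3)·(33/4) + (1/3)·(19/2) = 31/4.

31/4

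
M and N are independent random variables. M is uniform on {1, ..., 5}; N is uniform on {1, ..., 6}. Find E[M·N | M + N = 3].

2

Outcomes with M + N = 3: (1,2), (2,1), each with probability 1/30.
E[M·N | M + N = 3] = (2 + 2) / 2 = 2.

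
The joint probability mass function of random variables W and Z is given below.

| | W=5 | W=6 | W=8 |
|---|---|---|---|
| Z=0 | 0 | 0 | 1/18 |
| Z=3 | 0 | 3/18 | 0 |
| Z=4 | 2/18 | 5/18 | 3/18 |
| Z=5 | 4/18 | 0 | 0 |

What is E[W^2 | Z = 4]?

P(Z = 4) = 5/9.
Σ W^2·P over the event = 25·(2/18) + 36·(5/18) + 64·(3/18) = 211/9.
E[W^2 | Z = 4] = (211/9) / (5/9) = 211/5.

211/5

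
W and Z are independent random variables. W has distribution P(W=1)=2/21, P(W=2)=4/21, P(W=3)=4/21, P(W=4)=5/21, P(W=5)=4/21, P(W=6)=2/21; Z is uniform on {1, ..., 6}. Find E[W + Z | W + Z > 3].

863/118

P(W + Z > 3) = 59/63.
Summing (W+Z)·P(x,y) over outcomes with W + Z > 3 gives 863/126.
E[W + Z | W + Z > 3] = (863/126) / (59/63) = 863/118.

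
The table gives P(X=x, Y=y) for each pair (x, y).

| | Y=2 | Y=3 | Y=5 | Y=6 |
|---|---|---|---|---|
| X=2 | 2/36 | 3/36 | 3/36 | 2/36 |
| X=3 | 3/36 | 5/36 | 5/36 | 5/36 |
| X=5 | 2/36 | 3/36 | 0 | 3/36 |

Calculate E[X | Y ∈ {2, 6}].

P(Y ∈ {2, 6}) = 17/36.
Σ X·P over the event = 2·(2/36) + 2·(2/36) + 3·(3/36) + 3·(5/36) + 5·(2/36) + 5·(3/36) = 19/12.
E[X | Y ∈ {2, 6}] = (19/12) / (17/36) = 57/17.

57/17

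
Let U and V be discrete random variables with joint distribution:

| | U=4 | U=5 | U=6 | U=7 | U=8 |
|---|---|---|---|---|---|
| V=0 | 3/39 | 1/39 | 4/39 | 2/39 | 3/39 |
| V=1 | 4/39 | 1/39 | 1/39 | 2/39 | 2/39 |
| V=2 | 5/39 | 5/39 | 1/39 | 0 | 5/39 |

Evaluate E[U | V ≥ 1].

74/13

P(V ≥ 1) = 2/3.
Summing U·P(U=x,V=y) over the conditioning event gives 148/39.
E[U | V ≥ 1] = (148/39) / (2/3) = 74/13.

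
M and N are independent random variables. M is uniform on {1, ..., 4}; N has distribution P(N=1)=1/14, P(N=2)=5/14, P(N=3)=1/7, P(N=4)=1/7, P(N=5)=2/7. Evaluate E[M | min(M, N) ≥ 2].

3

P(min(M, N) ≥ 2) = 39/56.
Summing M·P(x,y) over outcomes with min(M, N) ≥ 2 gives 117/56.
E[M | min(M, N) ≥ 2] = (117/56) / (39/56) = 3.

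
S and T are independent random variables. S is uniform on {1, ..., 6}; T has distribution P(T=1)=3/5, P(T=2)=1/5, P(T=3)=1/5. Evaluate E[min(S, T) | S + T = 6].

8/5

P(S + T = 6) = 1/6.
Summing min(S,T)·P(x,y) over outcomes with S + T = 6 gives 4/15.
E[min(S, T) | S + T = 6] = (4/15) / (1/6) = 8/5.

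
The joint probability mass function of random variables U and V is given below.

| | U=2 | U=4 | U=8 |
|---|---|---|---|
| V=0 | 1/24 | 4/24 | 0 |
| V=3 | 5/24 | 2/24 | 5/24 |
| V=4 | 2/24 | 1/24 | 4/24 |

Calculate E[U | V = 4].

P(V = 4) = 7/24.
Summing U·P(U=x,V=y) over the conditioning event gives 5/3.
E[U | V = 4] = (5/3) / (7/24) = 40/7.

40/7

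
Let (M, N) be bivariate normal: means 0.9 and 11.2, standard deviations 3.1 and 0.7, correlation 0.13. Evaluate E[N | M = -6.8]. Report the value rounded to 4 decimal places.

For a bivariate normal, E[N | M=x] = μ_N + ρ·(σ_N/σ_M)·(x − μ_M).
E[N | M=-6.8] = 11.2 + (0.13)·(0.7/3.1)·(-6.8 − (0.9)) = 11.2 + (0.029355)·(-7.7) = 10.9740.

10.9740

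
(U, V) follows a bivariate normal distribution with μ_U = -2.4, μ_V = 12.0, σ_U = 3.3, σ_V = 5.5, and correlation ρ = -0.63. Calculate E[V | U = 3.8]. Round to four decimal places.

The regression of V on U has slope ρ·σ_V/σ_U and passes through (μ_U, μ_V).
E[V | U=3.8] = 12.0 + (-0.63)·(5.5/3.3)·(3.8 − (-2.4)) = 12.0 + (-1.05)·(6.2) = 5.4900.

5.4900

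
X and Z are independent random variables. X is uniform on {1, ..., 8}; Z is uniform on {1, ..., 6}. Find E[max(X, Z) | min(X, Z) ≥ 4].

94/15

P(min(X, Z) ≥ 4) = 5/16.
Summing max(X,Z)·P(x,y) over outcomes with min(X, Z) ≥ 4 gives 47/24.
E[max(X, Z) | min(X, Z) ≥ 4] = (47/24) / (5/16) = 94/15.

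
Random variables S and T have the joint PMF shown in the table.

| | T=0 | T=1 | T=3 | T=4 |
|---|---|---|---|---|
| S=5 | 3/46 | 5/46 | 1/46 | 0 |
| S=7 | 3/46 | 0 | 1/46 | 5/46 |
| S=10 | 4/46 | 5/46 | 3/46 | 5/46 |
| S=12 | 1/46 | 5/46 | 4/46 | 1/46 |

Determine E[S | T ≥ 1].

P(T ≥ 1) = 35/46.
Summing S·P(S=x,T=y) over the conditioning event gives 7.
E[S | T ≥ 1] = (7) / (35/46) = 46/5.

46/5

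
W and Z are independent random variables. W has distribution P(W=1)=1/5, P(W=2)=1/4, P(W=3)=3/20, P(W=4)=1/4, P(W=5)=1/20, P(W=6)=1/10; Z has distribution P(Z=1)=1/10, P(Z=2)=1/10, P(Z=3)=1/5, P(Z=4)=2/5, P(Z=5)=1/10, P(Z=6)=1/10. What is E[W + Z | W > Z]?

400/57

P(W > Z) = 57/200.
Summing (W+Z)·P(x,y) over outcomes with W > Z gives 2.
E[W + Z | W > Z] = (2) / (57/200) = 400/57.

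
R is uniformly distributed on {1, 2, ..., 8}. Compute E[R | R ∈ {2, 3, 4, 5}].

7/2

P(R ∈ {2, 3, 4, 5}) = 1/2.
Σ over the event: 2·1/8 + 3·1/8 + 4·1/8 + 5·1/8 = 7/4.
E[R | R ∈ {2, 3, 4, 5}] = (7/4) / (1/2) = 7/2.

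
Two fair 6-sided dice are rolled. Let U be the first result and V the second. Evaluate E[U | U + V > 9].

Outcomes with U + V > 9: (4,6), (5,5), (5,6), (6,4), (6,5), (6,6), each with probability 1/36.
E[U | U + V > 9] = (4 + 5 + 5 + 6 + 6 + 6) / 6 = 16/3.

16/3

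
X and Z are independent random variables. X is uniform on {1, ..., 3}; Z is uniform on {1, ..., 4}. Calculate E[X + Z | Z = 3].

5

Outcomes with Z = 3: (1,3), (2,3), (3,3), each with probability 1/12.
E[X + Z | Z = 3] = (4 + 5 + 6) / 3 = 5.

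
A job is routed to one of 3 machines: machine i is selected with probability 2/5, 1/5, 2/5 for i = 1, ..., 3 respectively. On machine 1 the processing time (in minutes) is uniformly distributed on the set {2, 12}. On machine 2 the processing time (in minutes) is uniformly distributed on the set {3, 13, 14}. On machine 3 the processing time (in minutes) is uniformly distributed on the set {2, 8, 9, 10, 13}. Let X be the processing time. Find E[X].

204/25

E[X | machine 1] = (2+12)/2 = 7.
E[X | machine 2] = (3+13+14)/3 = 10.
E[X | machine 3] = (2+8+9+10+13)/5 = 42/5.
By the law of total expectation,
E[X] = (2/5)·(7) + (1/5)·(10) + (2/5)·(42/5) = 204/25.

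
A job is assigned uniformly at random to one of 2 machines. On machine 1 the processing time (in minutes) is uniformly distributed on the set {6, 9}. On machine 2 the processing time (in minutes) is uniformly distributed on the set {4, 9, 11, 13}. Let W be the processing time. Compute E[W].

E[W | machine 1] = (6+9)/2 = 15/2.
E[W | machine 2] = (4+9+11+13)/4 = 37/4.
E[W] = (1/2)·(15/2) + (1/2)·(37/4) = 67/8.

67/8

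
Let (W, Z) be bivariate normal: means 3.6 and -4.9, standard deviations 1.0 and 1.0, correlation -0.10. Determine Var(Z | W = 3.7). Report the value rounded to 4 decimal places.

For a bivariate normal, Var(Z | W=x) = σ_Z²(1 − ρ²).
Var(Z | W=3.7) = (1.0)²·(1 − (-0.10)²) = 1·0.99 = 0.9900.

0.9900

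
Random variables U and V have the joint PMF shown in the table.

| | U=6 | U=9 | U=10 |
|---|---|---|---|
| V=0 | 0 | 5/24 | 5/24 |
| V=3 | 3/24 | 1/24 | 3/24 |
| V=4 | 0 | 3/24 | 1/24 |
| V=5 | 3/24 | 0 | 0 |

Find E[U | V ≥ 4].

P(V ≥ 4) = 7/24.
Σ U·P over the event = 6·(3/24) + 9·(3/24) + 10·(1/24) = 55/24.
E[U | V ≥ 4] = (55/24) / (7/24) = 55/7.

55/7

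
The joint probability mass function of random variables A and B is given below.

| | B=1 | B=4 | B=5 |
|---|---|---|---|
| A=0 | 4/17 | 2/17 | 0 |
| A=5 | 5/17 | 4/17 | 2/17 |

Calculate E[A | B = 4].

P(B = 4) = 6/17.
Σ A·P over the event = 0·(2/17) + 5·(4/17) = 20/17.
E[A | B = 4] = (20/17) / (6/17) = 10/3.

10/3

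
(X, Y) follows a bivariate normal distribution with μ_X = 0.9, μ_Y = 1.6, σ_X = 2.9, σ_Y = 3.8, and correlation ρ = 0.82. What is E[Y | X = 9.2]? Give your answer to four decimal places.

For a bivariate normal, E[Y | X=x] = μ_Y + ρ·(σ_Y/σ_X)·(x − μ_X).
E[Y | X=9.2] = 1.6 + (0.82)·(3.8/2.9)·(9.2 − (0.9)) = 1.6 + (1.07448)·(8.3) = 10.5182.

10.5182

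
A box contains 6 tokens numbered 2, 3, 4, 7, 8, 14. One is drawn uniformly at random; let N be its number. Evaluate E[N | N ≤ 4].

P(N ≤ 4) = 1/2.
Σ over the event: 2·1/6 + 3·1/6 + 4·1/6 = 3/2.
E[N | N ≤ 4] = (3/2) / (1/2) = 3.

3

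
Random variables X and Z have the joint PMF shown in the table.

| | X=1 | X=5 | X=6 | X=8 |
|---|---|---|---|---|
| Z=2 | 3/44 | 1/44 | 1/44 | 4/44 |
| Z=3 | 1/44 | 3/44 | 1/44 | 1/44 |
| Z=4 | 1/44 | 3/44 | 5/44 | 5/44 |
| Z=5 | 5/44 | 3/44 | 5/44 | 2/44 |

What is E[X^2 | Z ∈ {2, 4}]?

896/23

P(Z ∈ {2, 4}) = 23/44.
Summing X^2·P(X=x,Z=y) over the conditioning event gives 224/11.
E[X^2 | Z ∈ {2, 4}] = (224/11) / (23/44) = 896/23.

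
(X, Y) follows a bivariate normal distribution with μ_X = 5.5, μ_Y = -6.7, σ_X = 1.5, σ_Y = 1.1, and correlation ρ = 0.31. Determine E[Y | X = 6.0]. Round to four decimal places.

-6.5863

For a bivariate normal, E[Y | X=x] = μ_Y + ρ·(σ_Y/σ_X)·(x − μ_X).
E[Y | X=6.0] = -6.7 + (0.31)·(1.1/1.5)·(6.0 − (5.5)) = -6.7 + (0.22733)·(0.5) = -6.5863.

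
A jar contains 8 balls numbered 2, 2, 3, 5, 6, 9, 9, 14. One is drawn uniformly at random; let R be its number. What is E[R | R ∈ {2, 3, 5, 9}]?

P(R ∈ {2, 3, 5, 9}) = 3/4.
Σ over the event: 2·1/4 + 3·1/8 + 5·1/8 + 9·1/4 = 15/4.
E[R | R ∈ {2, 3, 5, 9}] = (15/4) / (3/4) = 5.

5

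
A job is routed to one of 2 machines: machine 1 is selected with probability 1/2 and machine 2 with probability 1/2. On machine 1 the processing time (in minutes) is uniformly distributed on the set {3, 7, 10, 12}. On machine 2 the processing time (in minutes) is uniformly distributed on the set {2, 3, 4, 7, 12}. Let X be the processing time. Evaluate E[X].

34/5

E[X | machine 1] = (3+7+10+12)/4 = 8.
E[X | machine 2] = (2+3+4+7+12)/5 = 28/5.
E[X] = (1/2)·(8) + (1/2)·(28/5) = 34/5.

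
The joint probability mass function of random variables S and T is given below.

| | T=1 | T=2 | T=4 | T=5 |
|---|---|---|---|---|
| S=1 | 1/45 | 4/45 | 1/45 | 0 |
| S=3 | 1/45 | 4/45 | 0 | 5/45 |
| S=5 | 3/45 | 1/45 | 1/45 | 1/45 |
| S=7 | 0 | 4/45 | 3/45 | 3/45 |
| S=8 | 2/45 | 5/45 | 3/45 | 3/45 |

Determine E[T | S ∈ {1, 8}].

52/19

P(S ∈ {1, 8}) = 19/45.
Σ T·P over the event = 1·(1/45) + 2·(4/45) + 4·(1/45) + 1·(2/45) + 2·(5/45) + 4·(3/45) + 5·(3/45) = 52/45.
E[T | S ∈ {1, 8}] = (52/45) / (19/45) = 52/19.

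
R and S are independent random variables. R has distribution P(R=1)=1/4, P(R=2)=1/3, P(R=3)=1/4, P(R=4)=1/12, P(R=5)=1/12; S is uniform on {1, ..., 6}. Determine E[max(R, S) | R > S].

58/17

P(R > S) = 17/72.
Summing max(R,S)·P(x,y) over outcomes with R > S gives 29/36.
E[max(R, S) | R > S] = (29/36) / (17/72) = 58/17.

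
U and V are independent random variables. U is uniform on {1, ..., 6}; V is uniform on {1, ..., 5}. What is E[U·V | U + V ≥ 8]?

39/2

Outcomes with U + V ≥ 8: (3,5), (4,4), (4,5), (5,3), (5,4), (5,5), (6,2), (6,3), (6,4), (6,5), each with probability 1/30.
E[U·V | U + V ≥ 8] = (15 + 16 + 20 + 15 + 20 + 25 + 12 + 18 + 24 + 30) / 10 = 39/2.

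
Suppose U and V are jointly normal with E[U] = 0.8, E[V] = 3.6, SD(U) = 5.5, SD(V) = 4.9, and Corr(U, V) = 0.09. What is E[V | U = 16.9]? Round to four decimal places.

For a bivariate normal, E[V | U=x] = μ_V + ρ·(σ_V/σ_U)·(x − μ_U).
E[V | U=16.9] = 3.6 + (0.09)·(4.9/5.5)·(16.9 − (0.8)) = 3.6 + (0.080182)·(16.1) = 4.8909.

4.8909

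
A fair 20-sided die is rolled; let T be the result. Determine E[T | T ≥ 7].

P(T ≥ 7) = 7/10.
E[T | T ≥ 7] = (189/20) / (7/10) = 27/2.

27/2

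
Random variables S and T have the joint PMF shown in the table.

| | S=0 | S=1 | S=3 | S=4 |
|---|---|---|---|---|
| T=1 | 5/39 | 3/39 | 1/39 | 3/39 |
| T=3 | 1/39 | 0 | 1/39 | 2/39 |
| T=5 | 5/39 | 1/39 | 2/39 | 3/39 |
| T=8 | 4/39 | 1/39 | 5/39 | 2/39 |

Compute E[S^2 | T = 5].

67/11

P(T = 5) = 11/39.
Σ S^2·P over the event = 0·(5/39) + 1·(1/39) + 9·(2/39) + 16·(3/39) = 67/39.
E[S^2 | T = 5] = (67/39) / (11/39) = 67/11.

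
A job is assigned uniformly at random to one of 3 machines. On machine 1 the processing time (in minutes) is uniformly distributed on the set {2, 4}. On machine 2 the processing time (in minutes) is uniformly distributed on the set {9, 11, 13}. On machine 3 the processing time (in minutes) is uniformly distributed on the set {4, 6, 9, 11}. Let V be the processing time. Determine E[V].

43/6

E[V | machine 1] = (2+4)/2 = 3.
E[V | machine 2] = (9+11+13)/3 = 11.
E[V | machine 3] = (4+6+9+11)/4 = 15/2.
By the law of total expectation,
E[V] = (1/3)·(3) + (1/3)·(11) + (1/3)·(15/2) = 43/6.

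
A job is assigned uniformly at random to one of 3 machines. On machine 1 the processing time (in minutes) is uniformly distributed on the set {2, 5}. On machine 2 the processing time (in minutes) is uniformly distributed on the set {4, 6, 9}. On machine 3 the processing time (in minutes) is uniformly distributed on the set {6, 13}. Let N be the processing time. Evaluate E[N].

58/9

E[N | machine 1] = (2+5)/2 = 7/2.
E[N | machine 2] = (4+6+9)/3 = 19/3.
E[N | machine 3] = (6+13)/2 = 19/2.
By the law of total expectation,
E[N] = (1/3)·(7/2) + (1/3)·(19/3) + (1/3)·(19/2) = 58/9.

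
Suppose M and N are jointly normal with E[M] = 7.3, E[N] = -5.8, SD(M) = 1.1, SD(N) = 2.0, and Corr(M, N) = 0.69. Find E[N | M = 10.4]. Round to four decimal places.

For a bivariate normal, E[N | M=x] = μ_N + ρ·(σ_N/σ_M)·(x − μ_M).
E[N | M=10.4] = -5.8 + (0.69)·(2.0/1.1)·(10.4 − (7.3)) = -5.8 + (1.25455)·(3.1) = -1.9109.

-1.9109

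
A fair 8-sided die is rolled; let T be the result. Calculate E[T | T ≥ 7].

15/2

Given T ≥ 7, T is equally likely to be any of {7, 8}.
E[T | T ≥ 7] = (7 + 8) / 2 = 15/2.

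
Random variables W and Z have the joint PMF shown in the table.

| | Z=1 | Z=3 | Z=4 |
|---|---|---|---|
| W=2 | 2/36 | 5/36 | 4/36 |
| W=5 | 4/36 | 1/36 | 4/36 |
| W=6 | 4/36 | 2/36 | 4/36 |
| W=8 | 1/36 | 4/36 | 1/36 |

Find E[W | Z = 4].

P(Z = 4) = 13/36.
Summing W·P(W=x,Z=y) over the conditioning event gives 5/3.
E[W | Z = 4] = (5/3) / (13/36) = 60/13.

60/13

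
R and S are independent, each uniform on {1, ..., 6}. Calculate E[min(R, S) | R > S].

7/3

P(R > S) = 5/12.
Summing min(R,S)·P(x,y) over outcomes with R > S gives 35/36.
E[min(R, S) | R > S] = (35/36) / (5/12) = 7/3.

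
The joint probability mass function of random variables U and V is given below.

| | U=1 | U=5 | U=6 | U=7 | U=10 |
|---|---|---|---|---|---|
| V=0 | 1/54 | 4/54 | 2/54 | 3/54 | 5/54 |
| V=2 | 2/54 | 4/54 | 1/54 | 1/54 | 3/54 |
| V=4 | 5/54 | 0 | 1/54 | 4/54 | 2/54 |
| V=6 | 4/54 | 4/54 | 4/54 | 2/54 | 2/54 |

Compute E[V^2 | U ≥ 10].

29/3

P(U ≥ 10) = 2/9.
Σ V^2·P over the event = 0·(5/54) + 4·(3/54) + 16·(2/54) + 36·(2/54) = 58/27.
E[V^2 | U ≥ 10] = (58/27) / (2/9) = 29/3.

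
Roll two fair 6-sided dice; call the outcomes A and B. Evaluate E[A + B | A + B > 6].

26/3

P(A + B > 6) = 7/12.
Summing (A+B)·P(x,y) over outcomes with A + B > 6 gives 91/18.
E[A + B | A + B > 6] = (91/18) / (7/12) = 26/3.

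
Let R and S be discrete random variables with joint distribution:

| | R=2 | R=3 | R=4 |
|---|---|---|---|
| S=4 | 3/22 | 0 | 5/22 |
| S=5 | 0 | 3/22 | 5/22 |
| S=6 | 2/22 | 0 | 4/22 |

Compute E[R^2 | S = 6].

12

P(S = 6) = 3/11.
Σ R^2·P over the event = 4·(2/22) + 16·(4/22) = 36/11.
E[R^2 | S = 6] = (36/11) / (3/11) = 12.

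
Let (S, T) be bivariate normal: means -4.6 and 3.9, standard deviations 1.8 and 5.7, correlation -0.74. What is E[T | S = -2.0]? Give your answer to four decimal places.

The regression of T on S has slope ρ·σ_T/σ_S and passes through (μ_S, μ_T).
E[T | S=-2.0] = 3.9 + (-0.74)·(5.7/1.8)·(-2.0 − (-4.6)) = 3.9 + (-2.34333)·(2.6) = -2.1927.

-2.1927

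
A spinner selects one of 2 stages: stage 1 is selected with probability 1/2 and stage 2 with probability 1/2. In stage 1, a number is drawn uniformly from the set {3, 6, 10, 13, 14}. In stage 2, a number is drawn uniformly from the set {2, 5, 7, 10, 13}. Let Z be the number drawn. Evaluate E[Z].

E[Z | stage 1] = (3+6+10+13+14)/5 = 46/5.
E[Z | stage 2] = (2+5+7+10+13)/5 = 37/5.
By the law of total expectation,
E[Z] = (1/2)·(46/5) + (1/2)·(37/5) = 83/10.

83/10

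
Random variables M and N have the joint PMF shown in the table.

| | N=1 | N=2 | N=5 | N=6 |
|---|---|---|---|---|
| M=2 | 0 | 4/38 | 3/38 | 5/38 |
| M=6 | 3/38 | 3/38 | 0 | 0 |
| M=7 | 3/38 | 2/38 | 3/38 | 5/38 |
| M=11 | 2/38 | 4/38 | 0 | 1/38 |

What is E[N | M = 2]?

53/12

P(M = 2) = 6/19.
Summing N·P(M=x,N=y) over the conditioning event gives 53/38.
E[N | M = 2] = (53/38) / (6/19) = 53/12.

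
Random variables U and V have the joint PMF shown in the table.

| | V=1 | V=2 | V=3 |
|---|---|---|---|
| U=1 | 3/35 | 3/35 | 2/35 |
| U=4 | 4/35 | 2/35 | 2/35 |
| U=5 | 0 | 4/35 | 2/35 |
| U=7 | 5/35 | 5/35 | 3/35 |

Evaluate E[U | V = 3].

41/9

P(V = 3) = 9/35.
Σ U·P over the event = 1·(2/35) + 4·(2/35) + 5·(2/35) + 7·(3/35) = 41/35.
E[U | V = 3] = (41/35) / (9/35) = 41/9.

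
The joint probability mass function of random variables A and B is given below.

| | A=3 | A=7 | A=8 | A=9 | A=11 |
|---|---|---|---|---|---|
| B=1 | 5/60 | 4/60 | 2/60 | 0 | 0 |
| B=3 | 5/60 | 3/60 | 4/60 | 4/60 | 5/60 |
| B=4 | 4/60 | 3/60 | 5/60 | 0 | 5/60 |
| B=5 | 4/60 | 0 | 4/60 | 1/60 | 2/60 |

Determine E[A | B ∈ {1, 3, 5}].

P(B ∈ {1, 3, 5}) = 43/60.
Summing A·P(A=x,B=y) over the conditioning event gives 293/60.
E[A | B ∈ {1, 3, 5}] = (293/60) / (43/60) = 293/43.

293/43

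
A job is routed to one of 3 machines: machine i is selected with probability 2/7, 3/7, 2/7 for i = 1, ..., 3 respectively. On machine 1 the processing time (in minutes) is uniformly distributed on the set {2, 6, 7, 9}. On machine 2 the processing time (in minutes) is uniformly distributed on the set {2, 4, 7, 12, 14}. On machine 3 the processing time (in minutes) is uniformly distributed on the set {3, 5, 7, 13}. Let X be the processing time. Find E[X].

E[X | machine 1] = (2+6+7+9)/4 = 6.
E[X | machine 2] = (2+4+7+12+14)/5 = 39/5.
E[X | machine 3] = (3+5+7+13)/4 = 7.
E[X] = (2/7)·(6) + (3/7)·(39/5) + (2/7)·(7) = 247/35.

247/35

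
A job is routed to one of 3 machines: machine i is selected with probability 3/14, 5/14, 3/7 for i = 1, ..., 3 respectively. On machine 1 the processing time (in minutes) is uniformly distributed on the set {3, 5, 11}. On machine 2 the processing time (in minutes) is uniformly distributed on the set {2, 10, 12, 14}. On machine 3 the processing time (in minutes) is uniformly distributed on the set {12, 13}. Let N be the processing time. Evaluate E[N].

283/28

E[N | machine 1] = (3+5+11)/3 = 19/3.
E[N | machine 2] = (2+10+12+14)/4 = 19/2.
E[N | machine 3] = (12+13)/2 = 25/2.
E[N] = (3/14)·(19/3) + (5/14)·(19/2) + (3/7)·(25/2) = 283/28.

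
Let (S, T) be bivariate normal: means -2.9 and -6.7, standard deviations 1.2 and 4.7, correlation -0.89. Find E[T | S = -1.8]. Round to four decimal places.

The regression of T on S has slope ρ·σ_T/σ_S and passes through (μ_S, μ_T).
E[T | S=-1.8] = -6.7 + (-0.89)·(4.7/1.2)·(-1.8 − (-2.9)) = -6.7 + (-3.4858)·(1.1) = -10.5344.

-10.5344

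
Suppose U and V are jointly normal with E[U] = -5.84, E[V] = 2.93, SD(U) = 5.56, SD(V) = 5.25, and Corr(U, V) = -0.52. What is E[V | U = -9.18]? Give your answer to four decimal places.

E[V | U=x] = μ_V + ρ(σ_V/σ_U)(x − μ_U) for jointly normal variables.
E[V | U=-9.18] = 2.93 + (-0.52)·(5.25/5.56)·(-9.18 − (-5.84)) = 2.93 + (-0.49101)·(-3.34) = 4.5700.

4.5700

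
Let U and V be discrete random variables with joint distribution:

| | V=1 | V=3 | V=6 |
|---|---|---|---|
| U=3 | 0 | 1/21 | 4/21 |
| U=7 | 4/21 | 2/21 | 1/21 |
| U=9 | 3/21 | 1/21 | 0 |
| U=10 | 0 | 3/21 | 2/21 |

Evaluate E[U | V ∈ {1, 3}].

111/14

P(V ∈ {1, 3}) = 2/3.
Σ U·P over the event = 3·(1/21) + 7·(4/21) + 7·(2/21) + 9·(3/21) + 9·(1/21) + 10·(3/21) = 37/7.
E[U | V ∈ {1, 3}] = (37/7) / (2/3) = 111/14.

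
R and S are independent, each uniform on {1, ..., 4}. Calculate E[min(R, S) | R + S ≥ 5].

23/10

Outcomes with R + S ≥ 5: (1,4), (2,3), (2,4), (3,2), (3,3), (3,4), (4,1), (4,2), (4,3), (4,4), each with probability 1/16.
E[min(R, S) | R + S ≥ 5] = (1 + 2 + 2 + 2 + 3 + 3 + 1 + 2 + 3 + 4) / 10 = 23/10.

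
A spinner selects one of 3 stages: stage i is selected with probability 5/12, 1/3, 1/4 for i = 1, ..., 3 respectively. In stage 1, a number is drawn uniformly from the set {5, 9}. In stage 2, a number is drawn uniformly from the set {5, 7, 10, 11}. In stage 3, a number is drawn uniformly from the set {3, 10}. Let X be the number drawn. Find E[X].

175/24

E[X | stage 1] = (5+9)/2 = 7.
E[X | stage 2] = (5+7+10+11)/4 = 33/4.
E[X | stage 3] = (3+10)/2 = 13/2.
E[X] = (5/12)·(7) + (1/3)·(33/4) + (1/4)·(13/2) = 175/24.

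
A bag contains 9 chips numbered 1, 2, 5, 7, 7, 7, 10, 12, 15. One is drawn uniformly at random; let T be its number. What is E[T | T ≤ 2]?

3/2

P(T ≤ 2) = 2/9.
Σ over the event: 1·1/9 + 2·1/9 = 1/3.
E[T | T ≤ 2] = (1/3) / (2/9) = 3/2.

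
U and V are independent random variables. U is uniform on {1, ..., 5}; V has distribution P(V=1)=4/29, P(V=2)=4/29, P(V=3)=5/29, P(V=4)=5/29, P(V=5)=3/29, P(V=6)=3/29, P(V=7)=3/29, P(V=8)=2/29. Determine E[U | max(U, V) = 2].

P(max(U, V) = 2) = 12/145.
Summing U·P(x,y) over outcomes with max(U, V) = 2 gives 4/29.
E[U | max(U, V) = 2] = (4/29) / (12/145) = 5/3.

5/3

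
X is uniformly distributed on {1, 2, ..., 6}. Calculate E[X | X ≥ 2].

4

Given X ≥ 2, X is equally likely to be any of {2, 3, 4, 5, 6}.
E[X | X ≥ 2] = (2 + 3 + 4 + 5 + 6) / 5 = 4.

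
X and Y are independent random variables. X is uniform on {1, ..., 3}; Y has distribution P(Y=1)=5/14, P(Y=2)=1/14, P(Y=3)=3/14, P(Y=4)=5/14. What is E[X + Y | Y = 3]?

P(Y = 3) = 3/14.
Summing (X+Y)·P(x,y) over outcomes with Y = 3 gives 15/14.
E[X + Y | Y = 3] = (15/14) / (3/14) = 5.

5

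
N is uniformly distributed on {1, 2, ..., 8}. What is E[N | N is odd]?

Given N is odd, N is equally likely to be any of {1, 3, 5, 7}.
E[N | N is odd] = (1 + 3 + 5 + 7) / 4 = 4.

4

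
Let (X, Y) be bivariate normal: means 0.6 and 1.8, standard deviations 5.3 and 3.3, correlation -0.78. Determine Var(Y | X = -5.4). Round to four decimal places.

4.2645

The conditional variance in a bivariate normal is σ_Y²(1 − ρ²), independent of x.
Var(Y | X=-5.4) = (3.3)²·(1 − (-0.78)²) = 10.89·0.3916 = 4.2645.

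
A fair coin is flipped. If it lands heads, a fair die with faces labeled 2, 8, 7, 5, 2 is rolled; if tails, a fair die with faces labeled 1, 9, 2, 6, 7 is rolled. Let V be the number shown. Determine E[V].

E[V | heads] = (2+8+7+5+2)/5 = 24/5.
E[V | tails] = (1+9+2+6+7)/5 = 5.
By the law of total expectation,
E[V] = (1/2)·(24/5) + (1/2)·(5) = 49/10.

49/10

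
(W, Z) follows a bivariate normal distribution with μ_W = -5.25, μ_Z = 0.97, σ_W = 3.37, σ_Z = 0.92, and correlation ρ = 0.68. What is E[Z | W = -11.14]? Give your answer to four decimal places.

For a bivariate normal, E[Z | W=x] = μ_Z + ρ·(σ_Z/σ_W)·(x − μ_W).
E[Z | W=-11.14] = 0.97 + (0.68)·(0.92/3.37)·(-11.14 − (-5.25)) = 0.97 + (0.18564)·(-5.89) = -0.1234.

-0.1234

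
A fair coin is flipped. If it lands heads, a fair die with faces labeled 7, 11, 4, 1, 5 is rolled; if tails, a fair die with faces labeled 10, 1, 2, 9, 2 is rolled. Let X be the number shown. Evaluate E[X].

26/5

E[X | heads] = (7+11+4+1+5)/5 = 28/5.
E[X | tails] = (10+1+2+9+2)/5 = 24/5.
By the law of total expectation,
E[X] = (1/2)·(28/5) + (1/2)·(24/5) = 26/5.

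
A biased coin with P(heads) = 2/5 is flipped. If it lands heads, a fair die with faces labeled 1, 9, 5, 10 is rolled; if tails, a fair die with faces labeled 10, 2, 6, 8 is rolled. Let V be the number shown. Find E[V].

32/5

E[V | heads] = (1+9+5+10)/4 = 25/4.
E[V | tails] = (10+2+6+8)/4 = 13/2.
By the law of total expectation,
E[V] = (2/5)·(25/4) + (3/5)·(13/2) = 32/5.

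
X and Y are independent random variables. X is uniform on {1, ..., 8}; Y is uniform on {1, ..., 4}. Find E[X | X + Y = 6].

7/2

P(X + Y = 6) = 1/8.
Summing X·P(x,y) over outcomes with X + Y = 6 gives 7/16.
E[X | X + Y = 6] = (7/16) / (1/8) = 7/2.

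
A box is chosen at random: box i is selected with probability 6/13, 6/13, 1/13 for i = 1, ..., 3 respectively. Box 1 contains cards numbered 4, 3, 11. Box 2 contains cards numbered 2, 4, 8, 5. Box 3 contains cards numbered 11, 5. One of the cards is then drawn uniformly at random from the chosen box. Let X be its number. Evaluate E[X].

145/26

E[X | box 1] = (4+3+11)/3 = 6.
E[X | box 2] = (2+4+8+5)/4 = 19/4.
E[X | box 3] = (11+5)/2 = 8.
E[X] = (6/13)·(6) + (6/13)·(19/4) + (1/13)·(8) = 145/26.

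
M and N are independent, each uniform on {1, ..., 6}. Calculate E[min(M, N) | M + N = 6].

9/5

Outcomes with M + N = 6: (1,5), (2,4), (3,3), (4,2), (5,1), each with probability 1/36.
E[min(M, N) | M + N = 6] = (1 + 2 + 3 + 2 + 1) / 5 = 9/5.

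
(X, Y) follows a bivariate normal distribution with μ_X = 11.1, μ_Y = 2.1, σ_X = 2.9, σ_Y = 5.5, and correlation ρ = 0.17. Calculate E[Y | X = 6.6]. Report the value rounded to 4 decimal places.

E[Y | X=x] = μ_Y + ρ(σ_Y/σ_X)(x − μ_X) for jointly normal variables.
E[Y | X=6.6] = 2.1 + (0.17)·(5.5/2.9)·(6.6 − (11.1)) = 2.1 + (0.322414)·(-4.5) = 0.6491.

0.6491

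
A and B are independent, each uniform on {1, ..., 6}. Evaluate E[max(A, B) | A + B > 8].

Outcomes with A + B > 8: (3,6), (4,5), (4,6), (5,4), (5,5), (5,6), (6,3), (6,4), (6,5), (6,6), each with probability 1/36.
E[max(A, B) | A + B > 8] = (6 + 5 + 6 + 5 + 5 + 6 + 6 + 6 + 6 + 6) / 10 = 57/10.

57/10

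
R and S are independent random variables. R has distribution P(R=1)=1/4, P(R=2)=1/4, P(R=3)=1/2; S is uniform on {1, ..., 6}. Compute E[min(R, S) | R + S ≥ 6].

P(R + S ≥ 6) = 13/24.
Summing min(R,S)·P(x,y) over outcomes with R + S ≥ 6 gives 4/3.
E[min(R, S) | R + S ≥ 6] = (4/3) / (13/24) = 32/13.

32/13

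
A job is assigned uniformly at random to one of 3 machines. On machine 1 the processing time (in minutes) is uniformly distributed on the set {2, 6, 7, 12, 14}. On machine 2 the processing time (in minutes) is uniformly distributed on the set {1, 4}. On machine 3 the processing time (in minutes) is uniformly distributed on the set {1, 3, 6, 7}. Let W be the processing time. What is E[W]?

299/60

E[W | machine 1] = (2+6+7+12+14)/5 = 41/5.
E[W | machine 2] = (1+4)/2 = 5/2.
E[W | machine 3] = (1+3+6+7)/4 = 17/4.
E[W] = (1/3)·(41/5) + (1/3)·(5/2) + (1/3)·(17/4) = 299/60.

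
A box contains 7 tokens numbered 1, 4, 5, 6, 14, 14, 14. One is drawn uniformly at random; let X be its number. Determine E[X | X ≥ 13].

14

P(X ≥ 13) = 3/7.
Σ over the event: 14·3/7 = 6.
E[X | X ≥ 13] = (6) / (3/7) = 14.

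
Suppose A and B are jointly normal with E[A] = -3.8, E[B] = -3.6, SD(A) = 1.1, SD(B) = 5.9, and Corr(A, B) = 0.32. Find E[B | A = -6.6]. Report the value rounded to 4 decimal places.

-8.4058

E[B | A=x] = μ_B + ρ(σ_B/σ_A)(x − μ_A) for jointly normal variables.
E[B | A=-6.6] = -3.6 + (0.32)·(5.9/1.1)·(-6.6 − (-3.8)) = -3.6 + (1.71636)·(-2.8) = -8.4058.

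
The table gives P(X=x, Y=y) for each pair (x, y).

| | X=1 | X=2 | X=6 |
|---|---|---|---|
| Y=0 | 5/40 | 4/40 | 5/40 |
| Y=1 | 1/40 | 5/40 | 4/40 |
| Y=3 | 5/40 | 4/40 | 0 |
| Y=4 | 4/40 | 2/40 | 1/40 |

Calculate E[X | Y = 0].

43/14

P(Y = 0) = 7/20.
Σ X·P over the event = 1·(5/40) + 2·(4/40) + 6·(5/40) = 43/40.
E[X | Y = 0] = (43/40) / (7/20) = 43/14.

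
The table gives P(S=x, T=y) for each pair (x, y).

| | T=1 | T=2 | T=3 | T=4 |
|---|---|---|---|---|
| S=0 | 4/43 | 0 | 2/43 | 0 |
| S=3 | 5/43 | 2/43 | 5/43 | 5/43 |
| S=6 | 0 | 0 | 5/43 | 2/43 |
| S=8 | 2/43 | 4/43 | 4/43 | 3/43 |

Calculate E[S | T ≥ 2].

P(T ≥ 2) = 32/43.
Summing S·P(S=x,T=y) over the conditioning event gives 166/43.
E[S | T ≥ 2] = (166/43) / (32/43) = 83/16.

83/16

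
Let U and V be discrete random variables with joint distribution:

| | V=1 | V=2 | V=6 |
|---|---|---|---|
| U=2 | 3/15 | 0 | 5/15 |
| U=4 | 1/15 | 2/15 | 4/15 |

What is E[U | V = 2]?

P(V = 2) = 2/15.
Σ U·P over the event = 4·(2/15) = 8/15.
E[U | V = 2] = (8/15) / (2/15) = 4.

4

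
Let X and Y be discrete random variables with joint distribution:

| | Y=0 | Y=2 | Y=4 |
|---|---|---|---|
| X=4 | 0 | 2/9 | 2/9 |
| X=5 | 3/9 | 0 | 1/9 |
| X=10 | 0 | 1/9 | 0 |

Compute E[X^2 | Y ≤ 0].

25

P(Y ≤ 0) = 1/3.
Summing X^2·P(X=x,Y=y) over the conditioning event gives 25/3.
E[X^2 | Y ≤ 0] = (25/3) / (1/3) = 25.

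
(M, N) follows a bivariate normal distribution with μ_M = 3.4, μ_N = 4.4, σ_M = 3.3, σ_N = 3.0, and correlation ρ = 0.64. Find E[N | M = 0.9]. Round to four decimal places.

2.9455

For a bivariate normal, E[N | M=x] = μ_N + ρ·(σ_N/σ_M)·(x − μ_M).
E[N | M=0.9] = 4.4 + (0.64)·(3.0/3.3)·(0.9 − (3.4)) = 4.4 + (0.58182)·(-2.5) = 2.9455.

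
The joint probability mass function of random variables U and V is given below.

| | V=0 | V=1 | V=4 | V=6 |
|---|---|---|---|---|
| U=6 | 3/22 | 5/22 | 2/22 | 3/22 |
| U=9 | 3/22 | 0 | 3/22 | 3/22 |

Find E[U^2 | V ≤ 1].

P(V ≤ 1) = 1/2.
Summing U^2·P(U=x,V=y) over the conditioning event gives 531/22.
E[U^2 | V ≤ 1] = (531/22) / (1/2) = 531/11.

531/11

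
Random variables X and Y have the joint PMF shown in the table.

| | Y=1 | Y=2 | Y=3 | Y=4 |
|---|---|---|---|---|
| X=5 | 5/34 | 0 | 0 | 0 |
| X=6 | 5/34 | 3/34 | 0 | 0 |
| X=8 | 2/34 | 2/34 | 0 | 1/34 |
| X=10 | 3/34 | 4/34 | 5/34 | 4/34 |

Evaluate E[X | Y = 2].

74/9

P(Y = 2) = 9/34.
Σ X·P over the event = 6·(3/34) + 8·(2/34) + 10·(4/34) = 37/17.
E[X | Y = 2] = (37/17) / (9/34) = 74/9.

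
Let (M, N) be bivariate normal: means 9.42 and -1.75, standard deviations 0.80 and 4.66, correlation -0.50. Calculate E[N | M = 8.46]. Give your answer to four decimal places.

For a bivariate normal, E[N | M=x] = μ_N + ρ·(σ_N/σ_M)·(x − μ_M).
E[N | M=8.46] = -1.75 + (-0.50)·(4.66/0.80)·(8.46 − (9.42)) = -1.75 + (-2.9125)·(-0.96) = 1.0460.

1.0460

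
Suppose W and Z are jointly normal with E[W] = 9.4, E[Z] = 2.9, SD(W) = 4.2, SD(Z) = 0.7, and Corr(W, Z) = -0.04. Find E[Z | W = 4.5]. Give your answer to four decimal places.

2.9327

For a bivariate normal, E[Z | W=x] = μ_Z + ρ·(σ_Z/σ_W)·(x − μ_W).
E[Z | W=4.5] = 2.9 + (-0.04)·(0.7/4.2)·(4.5 − (9.4)) = 2.9 + (-0.0066667)·(-4.9) = 2.9327.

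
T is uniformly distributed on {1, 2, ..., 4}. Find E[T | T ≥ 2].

Given T ≥ 2, T is equally likely to be any of {2, 3, 4}.
E[T | T ≥ 2] = (2 + 3 + 4) / 3 = 3.

3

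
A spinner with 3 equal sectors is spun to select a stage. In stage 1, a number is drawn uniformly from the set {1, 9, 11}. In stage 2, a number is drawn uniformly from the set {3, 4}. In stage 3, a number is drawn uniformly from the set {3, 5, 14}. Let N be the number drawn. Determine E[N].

E[N | stage 1] = (1+9+11)/3 = 7.
E[N | stage 2] = (3+4)/2 = 7/2.
E[N | stage 3] = (3+5+14)/3 = 22/3.
E[N] = (1/3)·(7) + (1/3)·(7/2) + (1/3)·(22/3) = 107/18.

107/18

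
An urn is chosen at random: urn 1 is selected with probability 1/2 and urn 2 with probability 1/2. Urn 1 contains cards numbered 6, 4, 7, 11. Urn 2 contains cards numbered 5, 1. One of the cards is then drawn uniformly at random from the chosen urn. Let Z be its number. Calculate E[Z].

E[Z | urn 1] = (6+4+7+11)/4 = 7.
E[Z | urn 2] = (5+1)/2 = 3.
E[Z] = (1/2)·(7) + (1/2)·(3) = 5.

5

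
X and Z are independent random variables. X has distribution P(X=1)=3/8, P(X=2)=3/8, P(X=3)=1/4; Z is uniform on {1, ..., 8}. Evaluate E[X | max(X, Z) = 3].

P(max(X, Z) = 3) = 3/16.
Summing X·P(x,y) over outcomes with max(X, Z) = 3 gives 27/64.
E[X | max(X, Z) = 3] = (27/64) / (3/16) = 9/4.

9/4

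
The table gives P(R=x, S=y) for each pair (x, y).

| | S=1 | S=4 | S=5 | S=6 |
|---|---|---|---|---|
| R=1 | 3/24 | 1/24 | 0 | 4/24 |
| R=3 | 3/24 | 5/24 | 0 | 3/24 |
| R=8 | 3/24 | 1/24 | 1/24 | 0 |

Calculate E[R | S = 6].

P(S = 6) = 7/24.
Summing R·P(R=x,S=y) over the conditioning event gives 13/24.
E[R | S = 6] = (13/24) / (7/24) = 13/7.

13/7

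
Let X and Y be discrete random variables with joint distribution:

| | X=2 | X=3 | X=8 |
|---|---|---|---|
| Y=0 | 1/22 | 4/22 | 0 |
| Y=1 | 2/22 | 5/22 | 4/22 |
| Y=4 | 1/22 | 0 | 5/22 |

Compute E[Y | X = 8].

P(X = 8) = 9/22.
Σ Y·P over the event = 1·(4/22) + 4·(5/22) = 12/11.
E[Y | X = 8] = (12/11) / (9/22) = 8/3.

8/3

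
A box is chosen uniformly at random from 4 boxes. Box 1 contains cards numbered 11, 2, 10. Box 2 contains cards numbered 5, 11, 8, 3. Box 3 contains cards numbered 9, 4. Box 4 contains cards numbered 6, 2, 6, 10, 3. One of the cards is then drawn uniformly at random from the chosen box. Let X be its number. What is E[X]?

E[X | box 1] = (11+2+10)/3 = 23/3.
E[X | box 2] = (5+11+8+3)/4 = 27/4.
E[X | box 3] = (9+4)/2 = 13/2.
E[X | box 4] = (6+2+6+10+3)/5 = 27/5.
E[X] = (1/4)·(23/3) + (1/4)·(27/4) + (1/4)·(13/2) + (1/4)·(27/5) = 1579/240.

1579/240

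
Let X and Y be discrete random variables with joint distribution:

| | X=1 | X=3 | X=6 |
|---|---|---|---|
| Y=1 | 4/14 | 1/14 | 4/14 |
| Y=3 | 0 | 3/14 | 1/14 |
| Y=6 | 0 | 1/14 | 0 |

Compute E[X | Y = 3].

15/4

P(Y = 3) = 2/7.
Σ X·P over the event = 3·(3/14) + 6·(1/14) = 15/14.
E[X | Y = 3] = (15/14) / (2/7) = 15/4.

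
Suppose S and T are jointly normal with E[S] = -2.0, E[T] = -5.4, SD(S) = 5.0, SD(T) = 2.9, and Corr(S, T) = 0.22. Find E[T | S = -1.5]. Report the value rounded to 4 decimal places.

-5.3362

For a bivariate normal, E[T | S=x] = μ_T + ρ·(σ_T/σ_S)·(x − μ_S).
E[T | S=-1.5] = -5.4 + (0.22)·(2.9/5.0)·(-1.5 − (-2.0)) = -5.4 + (0.1276)·(0.5) = -5.3362.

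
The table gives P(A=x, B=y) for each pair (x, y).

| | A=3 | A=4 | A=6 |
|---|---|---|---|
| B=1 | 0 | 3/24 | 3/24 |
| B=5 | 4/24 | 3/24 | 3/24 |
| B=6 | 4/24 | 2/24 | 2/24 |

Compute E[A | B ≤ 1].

5

P(B ≤ 1) = 1/4.
Σ A·P over the event = 4·(3/24) + 6·(3/24) = 5/4.
E[A | B ≤ 1] = (5/4) / (1/4) = 5.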